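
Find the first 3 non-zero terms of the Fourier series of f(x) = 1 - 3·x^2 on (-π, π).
12·cos(x) - 3·cos(2·x) - π^2 + 1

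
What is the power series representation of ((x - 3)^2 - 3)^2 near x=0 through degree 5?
x^4 - 12·x^3 + 48·x^2 - 72·x + 36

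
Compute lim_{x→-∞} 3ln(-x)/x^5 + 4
The quotient is an ∞/∞ indeterminate form as x → -∞.
Compare growth rates of the dominant terms (exponentials ≫ polynomials ≫ logarithms), or apply L'Hôpital's rule; the quotient → 0.
Adding the constant: 0 + 4 = 4. Limit = 4.

Final answer: 4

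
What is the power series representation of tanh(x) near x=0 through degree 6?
2·x^5/15 - x^3/3 + x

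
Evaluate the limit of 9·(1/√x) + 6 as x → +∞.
Evaluate the dominant behaviour as x → +∞; each term tends to a finite value or vanishes.
Limit = 6.

Final answer: 6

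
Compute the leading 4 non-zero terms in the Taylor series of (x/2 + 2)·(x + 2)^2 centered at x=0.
x^3/2 + 4·x^2 + 10·x + 8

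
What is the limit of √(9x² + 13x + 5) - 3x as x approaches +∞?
As x → +∞: multiply by the conjugate to get (13x+5)/(√(9x²+13x+5)+3x); the denominator ~ 6x, so the limit is 13/6.
Limit = 13/6.

Final answer: 13/6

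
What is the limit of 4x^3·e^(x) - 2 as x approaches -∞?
The product is a 0·∞ indeterminate form at x → -∞.
Rewrite the product as 4x^3 / e^(-x) (an ∞/∞ form) and apply L'Hôpital, or use the standard hierarchy e^(|x|) ≫ |x^3| as x → -∞.
The indeterminate product → 0, so the limit = -2.

Final answer: -2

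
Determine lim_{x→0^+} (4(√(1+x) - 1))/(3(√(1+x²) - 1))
Both numerator and denominator → 0 as x → 0^+; this is a 0/0 indeterminate form.
Expand each to leading order near x = 0: numerator ~ 2·x, denominator ~ 3·x^2/2.
The limit of the ratio is ∞.

Final answer: ∞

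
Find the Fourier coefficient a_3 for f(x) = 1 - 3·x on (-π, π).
a_3 = (1/π) ∫_{-π}^{π} f(x)·cos(3x) dx.
Evaluate the integral (use parity and integration by parts as needed): a_3 = 0.

Final answer: 0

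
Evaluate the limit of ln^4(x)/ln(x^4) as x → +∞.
This is an ∞/∞ indeterminate form as x → +∞.
Write ln(x^4) = 4·ln(x), reducing the quotient to ln^3(x)/4 → ∞.
Limit = ∞.

Final answer: ∞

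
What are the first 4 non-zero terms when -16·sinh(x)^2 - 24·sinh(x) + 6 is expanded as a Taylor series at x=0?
-4·x^3 - 16·x^2 - 24·x + 6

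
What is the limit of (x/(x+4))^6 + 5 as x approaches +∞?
As x → +∞: x/(x+4) = 1/(1 + 4/x) → 1, and the 6th power of a limit-1 base also → 1; with the additive constant, 1 + 5 = 6.
Limit = 6.

Final answer: 6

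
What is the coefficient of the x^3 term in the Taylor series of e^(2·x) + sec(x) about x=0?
Expand to order 3: e^(2·x) + sec(x) = 4·x^3/3 + 5·x^2/2 + 2·x + 2 + O(x^4).
The coefficient of x^3 is 4/3.

Final answer: 4/3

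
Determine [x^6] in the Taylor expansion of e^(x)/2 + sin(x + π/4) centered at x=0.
Expand to order 6: e^(x)/2 + sin(x + π/4) = x^6·(1/1440 - √(2)/1440) + x^5·(1/240 + √(2)/240) + x^4·(1/48 + √(2)/48) + x^3·(1/12 - √(2)/12) + x^2·(1/4 - √(2)/4) + x·(1/2 + √(2)/2) + 1/2 + √(2)/2 + O(x^7).
The coefficient of x^6 is 1/1440 - √(2)/1440.

Final answer: 1/1440 - √(2)/1440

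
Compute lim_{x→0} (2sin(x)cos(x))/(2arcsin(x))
Both numerator and denominator → 0 as x → 0; this is a 0/0 indeterminate form.
Expand each to leading order near x = 0: numerator ~ 2·x, denominator ~ 2·x.
The limit of the ratio is 1.

Final answer: 1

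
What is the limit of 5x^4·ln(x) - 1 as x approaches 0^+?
The product is a 0·∞ indeterminate form at x → 0⁺.
Rewrite the product as 5·ln(x) / x^(-4) and apply L'Hôpital, or use the standard hierarchy x^(-4) ≫ |ln x| as x → 0⁺.
The indeterminate product → 0, so the limit = -1.

Final answer: -1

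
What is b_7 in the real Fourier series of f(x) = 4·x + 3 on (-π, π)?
b_7 = (1/π) ∫_{-π}^{π} f(x)·sin(7x) dx.
Evaluate the integral (use parity and integration by parts as needed): b_7 = 8/7.

Final answer: 8/7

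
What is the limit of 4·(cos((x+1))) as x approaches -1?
Direct substitution at x = -1 gives 4.

Final answer: 4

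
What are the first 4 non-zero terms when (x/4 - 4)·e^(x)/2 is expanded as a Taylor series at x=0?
-13·x^3/48 - 7·x^2/8 - 15·x/8 - 2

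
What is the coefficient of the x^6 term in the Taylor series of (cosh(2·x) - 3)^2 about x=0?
Expand to order 6: (cosh(2·x) - 3)^2 = 104·x^6/45 + 4·x^4/3 - 8·x^2 + 4 + O(x^7).
The coefficient of x^6 is 104/45.

Final answer: 104/45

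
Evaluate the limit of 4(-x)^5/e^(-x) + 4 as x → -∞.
The quotient is an ∞/∞ indeterminate form as x → -∞.
Compare growth rates of the dominant terms (exponentials ≫ polynomials ≫ logarithms), or apply L'Hôpital's rule; the quotient → 0.
Adding the constant: 0 + 4 = 4. Limit = 4.

Final answer: 4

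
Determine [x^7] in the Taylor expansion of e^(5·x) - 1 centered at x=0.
Expand to order 7: e^(5·x) - 1 = 15625·x^7/1008 + 3125·x^6/144 + 625·x^5/24 + 625·x^4/24 + 125·x^3/6 + 25·x^2/2 + 5·x + O(x^8).
The coefficient of x^7 is 15625/1008.

Final answer: 15625/1008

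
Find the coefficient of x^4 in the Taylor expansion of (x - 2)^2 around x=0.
Expand to order 4: (x - 2)^2 = x^2 - 4·x + 4 + O(x^5).
The coefficient of x^4 is 0.

Final answer: 0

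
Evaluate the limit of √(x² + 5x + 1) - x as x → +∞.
This is an ∞ − ∞ indeterminate form.
Multiply and divide by the conjugate √(x²+5x + 1) + x; the x² terms cancel, leaving (5x + 1)/(√(x²+5x + 1)+x) → 5/2.
Limit = 5/2.

Final answer: 5/2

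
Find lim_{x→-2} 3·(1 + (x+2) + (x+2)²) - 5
Direct substitution at x = -2 gives -2.

Final answer: -2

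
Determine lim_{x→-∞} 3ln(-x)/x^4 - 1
The quotient is an ∞/∞ indeterminate form as x → -∞.
Compare growth rates of the dominant terms (exponentials ≫ polynomials ≫ logarithms), or apply L'Hôpital's rule; the quotient → 0.
Adding the constant: 0 - 1 = -1. Limit = -1.

Final answer: -1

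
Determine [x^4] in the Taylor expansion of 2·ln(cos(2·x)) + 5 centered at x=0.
Expand to order 4: 2·ln(cos(2·x)) + 5 = -8·x^4/3 - 4·x^2 + 5 + O(x^5).
The coefficient of x^4 is -8/3.

Final answer: -8/3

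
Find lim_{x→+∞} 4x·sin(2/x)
As x → +∞: let u = 2/x → 0⁺; then 4·x·sin(2/x) = 4·2·sin(u)/u → 4·2·1 = 8.
Limit = 8.

Final answer: 8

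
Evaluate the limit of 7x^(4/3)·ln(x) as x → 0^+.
This is a 0·∞ indeterminate form at x → 0⁺.
Rewrite the product as 7·ln(x) / x^(-4/3) and apply L'Hôpital, or use the standard hierarchy x^(-4/3) ≫ |ln x| as x → 0⁺.
The indeterminate product → 0, so the limit = 0.

Final answer: 0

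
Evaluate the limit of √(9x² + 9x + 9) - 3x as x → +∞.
As x → +∞: multiply by the conjugate to get (9x+9)/(√(9x²+9x+9)+3x); the denominator ~ 6x, so the limit is 9/6 = 3/2.
Limit = 3/2.

Final answer: 3/2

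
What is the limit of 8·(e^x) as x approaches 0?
Direct substitution at x = 0 gives 8.

Final answer: 8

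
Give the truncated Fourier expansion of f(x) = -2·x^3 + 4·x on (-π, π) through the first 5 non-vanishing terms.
(32 - 4·π^2)·sin(x) + (-7 + 2·π^2)·sin(2·x) + (32/9 - 4·π^2/3)·sin(3·x) + (-19/8 + π^2)·sin(4·x) + (224/125 - 4·π^2/5)·sin(5·x)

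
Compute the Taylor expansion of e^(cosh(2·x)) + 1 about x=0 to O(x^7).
124·e·x^6/45 + 8·e·x^4/3 + 2·e·x^2 + 1 + e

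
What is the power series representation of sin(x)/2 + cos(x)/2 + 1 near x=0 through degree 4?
x^4/48 - x^3/12 - x^2/4 + x/2 + 3/2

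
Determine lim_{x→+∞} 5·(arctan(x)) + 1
Evaluate the dominant behaviour as x → +∞; each term tends to a finite value or vanishes.
Limit = 1 + 5·π/2.

Final answer: 1 + 5·π/2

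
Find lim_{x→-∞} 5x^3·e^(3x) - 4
The product is a 0·∞ indeterminate form at x → -∞.
Rewrite the product as 5x^3 / e^(-3x) (an ∞/∞ form) and apply L'Hôpital, or use the standard hierarchy e^(3|x|) ≫ |x^3| as x → -∞.
The indeterminate product → 0, so the limit = -4.

Final answer: -4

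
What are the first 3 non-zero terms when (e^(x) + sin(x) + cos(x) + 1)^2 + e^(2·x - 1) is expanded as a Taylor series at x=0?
x^2·(2·e^(-1) + 4) + x·(2·e^(-1) + 12) + e^(-1) + 9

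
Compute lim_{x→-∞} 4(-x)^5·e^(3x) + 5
The product is a 0·∞ indeterminate form at x → -∞.
Rewrite the product as 4(-x)^5 / e^(-3x) (an ∞/∞ form) and apply L'Hôpital, or use the standard hierarchy e^(3|x|) ≫ |(-x)^5| as x → -∞.
The indeterminate product → 0, so the limit = 5.

Final answer: 5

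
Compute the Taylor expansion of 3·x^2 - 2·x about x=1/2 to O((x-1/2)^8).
-1/4 + (x - 1/2) + 3·(x - 1/2)^2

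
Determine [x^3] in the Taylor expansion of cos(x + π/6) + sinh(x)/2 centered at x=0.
Expand to order 3: cos(x + π/6) + sinh(x)/2 = x^3/6 - √(3)·x^2/4 + √(3)/2 + O(x^4).
The coefficient of x^3 is 1/6.

Final answer: 1/6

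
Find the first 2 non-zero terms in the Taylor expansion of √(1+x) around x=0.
x/2 + 1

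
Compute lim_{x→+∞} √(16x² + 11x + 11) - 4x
As x → +∞: multiply by the conjugate to get (11x+11)/(√(16x²+11x+11)+4x); the denominator ~ 8x, so the limit is 11/8.
Limit = 11/8.

Final answer: 11/8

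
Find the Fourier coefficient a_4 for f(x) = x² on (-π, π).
a_4 = (1/π) ∫_{-π}^{π} f(x)·cos(4x) dx.
Evaluate the integral (use parity and integration by parts as needed): a_4 = 1/4.

Final answer: 1/4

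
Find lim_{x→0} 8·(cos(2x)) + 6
Direct substitution at x = 0 gives 14.

Final answer: 14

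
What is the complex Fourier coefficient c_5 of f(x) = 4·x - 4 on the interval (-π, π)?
Compute the real Fourier coefficients first: a_5 = 0, b_5 = 8/5.
Then c_5 = (a_5 − i·b_5)/2 = -4·i/5.

Final answer: -4·i/5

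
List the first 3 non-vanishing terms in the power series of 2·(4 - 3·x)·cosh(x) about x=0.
4·x^2 - 6·x + 8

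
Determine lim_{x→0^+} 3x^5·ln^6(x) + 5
The product is a 0·∞ indeterminate form at x → 0⁺.
Rewrite the product as 3·ln^6(x) / x^(-5) and apply L'Hôpital, or use the standard hierarchy x^(-5) ≫ |ln x|^6 as x → 0⁺.
The indeterminate product → 0, so the limit = 5.

Final answer: 5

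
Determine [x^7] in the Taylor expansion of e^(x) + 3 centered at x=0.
Expand to order 7: e^(x) + 3 = x^7/5040 + x^6/720 + x^5/120 + x^4/24 + x^3/6 + x^2/2 + x + 4 + O(x^8).
The coefficient of x^7 is 1/5040.

Final answer: 1/5040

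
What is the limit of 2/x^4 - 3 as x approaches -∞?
Evaluate the dominant behaviour as x → -∞; each term tends to a finite value or vanishes.
Limit = -3.

Final answer: -3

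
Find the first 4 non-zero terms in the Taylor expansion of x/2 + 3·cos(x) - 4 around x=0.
x^4/8 - 3·x^2/2 + x/2 - 1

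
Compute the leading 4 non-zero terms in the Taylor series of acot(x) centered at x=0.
-x^5/5 + x^3/3 - x + π/2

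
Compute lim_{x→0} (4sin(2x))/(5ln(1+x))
Both numerator and denominator → 0 as x → 0; this is a 0/0 indeterminate form.
Expand each to leading order near x = 0: numerator ~ 8·x, denominator ~ 5·x.
The limit of the ratio is 8/5.

Final answer: 8/5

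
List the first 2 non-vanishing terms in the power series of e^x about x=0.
x + 1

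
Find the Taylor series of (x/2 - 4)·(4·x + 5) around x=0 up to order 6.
2·x^2 - 27·x/2 - 20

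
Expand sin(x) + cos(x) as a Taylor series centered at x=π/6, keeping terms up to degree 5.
1/2 + √(3)/2 + (-1/2 + √(3)/2)·(x - π/6) + (-√(3)/4 - 1/4)·(x - π/6)^2 + (1/12 - √(3)/12)·(x - π/6)^3 + (1/48 + √(3)/48)·(x - π/6)^4 + (-1/240 + √(3)/240)·(x - π/6)^5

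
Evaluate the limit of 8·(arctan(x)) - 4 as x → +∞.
Evaluate the dominant behaviour as x → +∞; each term tends to a finite value or vanishes.
Limit = -4 + 4·π.

Final answer: -4 + 4·π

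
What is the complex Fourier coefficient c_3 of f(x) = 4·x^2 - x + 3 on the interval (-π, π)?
Compute the real Fourier coefficients first: a_3 = -16/9, b_3 = -2/3.
Then c_3 = (a_3 − i·b_3)/2 = -8/9 + i/3.

Final answer: -8/9 + i/3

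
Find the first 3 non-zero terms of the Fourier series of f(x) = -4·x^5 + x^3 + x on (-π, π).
(-970 - 8·π^4 + 162·π^2)·sin(x) + (-21·π^2 + 61/2 + 4·π^4)·sin(2·x) + (-8·π^4/3 - 302/81 + 178·π^2/27)·sin(3·x)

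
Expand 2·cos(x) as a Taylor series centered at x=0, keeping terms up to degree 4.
x^4/12 - x^2 + 2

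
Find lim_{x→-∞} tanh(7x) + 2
Evaluate the dominant behaviour as x → -∞; each term tends to a finite value or vanishes.
Limit = 1.

Final answer: 1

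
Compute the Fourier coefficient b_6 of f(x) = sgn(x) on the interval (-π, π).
b_6 = (1/π) ∫_{-π}^{π} f(x)·sin(6x) dx.
Evaluate the integral (use parity and integration by parts as needed): b_6 = 0.

Final answer: 0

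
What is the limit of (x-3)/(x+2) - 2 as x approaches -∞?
Evaluate the dominant behaviour as x → -∞; each term tends to a finite value or vanishes.
Limit = -1.

Final answer: -1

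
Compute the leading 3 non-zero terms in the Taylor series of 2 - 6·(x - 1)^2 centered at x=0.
-6·x^2 + 12·x - 4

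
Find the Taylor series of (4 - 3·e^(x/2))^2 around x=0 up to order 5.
11·x^5/160 + 5·x^4/16 + x^3 + 3·x^2/2 - 3·x + 1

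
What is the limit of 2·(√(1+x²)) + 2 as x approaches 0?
Direct substitution at x = 0 gives 4.

Final answer: 4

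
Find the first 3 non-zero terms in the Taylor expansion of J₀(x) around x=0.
x^4/64 - x^2/4 + 1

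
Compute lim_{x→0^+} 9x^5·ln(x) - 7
The product is a 0·∞ indeterminate form at x → 0⁺.
Rewrite the product as 9·ln(x) / x^(-5) and apply L'Hôpital, or use the standard hierarchy x^(-5) ≫ |ln x| as x → 0⁺.
The indeterminate product → 0, so the limit = -7.

Final answer: -7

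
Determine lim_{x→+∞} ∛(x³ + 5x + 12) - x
This is an ∞ − ∞ indeterminate form.
Multiply by (A² + AB + B²)/(A² + AB + B²) where A = ∛(x³+5x + 12), B = x to use A³ − B³ = (A−B)(A²+AB+B²); the x³ terms cancel, leaving (5x + 12)/(A²+AB+B²) with denominator ~ 3x², so the limit is 0.
Limit = 0.

Final answer: 0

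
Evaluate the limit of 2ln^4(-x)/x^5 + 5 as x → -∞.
The quotient is an ∞/∞ indeterminate form as x → -∞.
Compare growth rates of the dominant terms (exponentials ≫ polynomials ≫ logarithms), or apply L'Hôpital's rule; the quotient → 0.
Adding the constant: 0 + 5 = 5. Limit = 5.

Final answer: 5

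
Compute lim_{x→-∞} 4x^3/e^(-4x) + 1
The quotient is an ∞/∞ indeterminate form as x → -∞.
Compare growth rates of the dominant terms (exponentials ≫ polynomials ≫ logarithms), or apply L'Hôpital's rule; the quotient → 0.
Adding the constant: 0 + 1 = 1. Limit = 1.

Final answer: 1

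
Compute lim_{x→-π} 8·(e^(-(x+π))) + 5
Direct substitution at x = -π gives 13.

Final answer: 13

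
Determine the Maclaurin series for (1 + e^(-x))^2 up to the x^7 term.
-13·x^7/504 + 11·x^6/120 - 17·x^5/60 + 3·x^4/4 - 5·x^3/3 + 3·x^2 - 4·x + 4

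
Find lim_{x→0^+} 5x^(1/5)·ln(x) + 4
The product is a 0·∞ indeterminate form at x → 0⁺.
Rewrite the product as 5·ln(x) / x^(-1/5) and apply L'Hôpital, or use the standard hierarchy x^(-1/5) ≫ |ln x| as x → 0⁺.
The indeterminate product → 0, so the limit = 4.

Final answer: 4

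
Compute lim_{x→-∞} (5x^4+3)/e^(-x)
This is an ∞/∞ indeterminate form as x → -∞.
Compare growth rates of the dominant terms (exponentials ≫ polynomials ≫ logarithms), or apply L'Hôpital's rule; the quotient → 0.
Limit = 0.

Final answer: 0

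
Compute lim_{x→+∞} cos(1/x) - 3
Evaluate the dominant behaviour as x → +∞; each term tends to a finite value or vanishes.
Limit = -2.

Final answer: -2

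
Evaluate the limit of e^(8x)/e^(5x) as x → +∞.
This is an ∞/∞ indeterminate form as x → +∞.
Rewrite e^(8x)/e^(5x) = e^((8−5)x) = e^(3x); the exponent coefficient is 3 > 0 so e^(3x) → ∞.
Limit = ∞.

Final answer: ∞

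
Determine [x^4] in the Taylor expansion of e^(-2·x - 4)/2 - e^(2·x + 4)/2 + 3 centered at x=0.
Expand to order 4: e^(-2·x - 4)/2 - e^(2·x + 4)/2 + 3 = x^4·(-e^(4)/3 + e^(-4)/3) + x^3·(-2·e^(4)/3 - 2·e^(-4)/3) + x^2·(-e^(4) + e^(-4)) + x·(-e^(4) - e^(-4)) - e^(4)/2 + e^(-4)/2 + 3 + O(x^5).
The coefficient of x^4 is -e^(4)/3 + e^(-4)/3.

Final answer: -e^(4)/3 + e^(-4)/3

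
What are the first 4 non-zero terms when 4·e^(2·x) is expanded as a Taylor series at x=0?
16·x^3/3 + 8·x^2 + 8·x + 4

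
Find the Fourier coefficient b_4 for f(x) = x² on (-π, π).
b_4 = (1/π) ∫_{-π}^{π} f(x)·sin(4x) dx.
Evaluate the integral (use parity and integration by parts as needed): b_4 = 0.

Final answer: 0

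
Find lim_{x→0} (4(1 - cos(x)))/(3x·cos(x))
Both numerator and denominator → 0 as x → 0; this is a 0/0 indeterminate form.
Expand each to leading order near x = 0: numerator ~ 2·x^2, denominator ~ 3·x.
The limit of the ratio is 0.

Final answer: 0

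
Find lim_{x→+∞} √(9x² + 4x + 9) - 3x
As x → +∞: multiply by the conjugate to get (4x+9)/(√(9x²+4x+9)+3x); the denominator ~ 6x, so the limit is 4/6 = 2/3.
Limit = 2/3.

Final answer: 2/3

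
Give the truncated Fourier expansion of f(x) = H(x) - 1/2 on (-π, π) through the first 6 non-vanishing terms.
2·sin(x)/π + 2·sin(3·x)/(3·π) + 2·sin(5·x)/(5·π) + 2·sin(7·x)/(7·π) + 2·sin(9·x)/(9·π) + 2·sin(11·x)/(11·π)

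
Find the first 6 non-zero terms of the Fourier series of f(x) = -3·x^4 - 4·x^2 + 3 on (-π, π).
(-128 + 24·π^2)·cos(x) + (5 - 6·π^2)·cos(2·x) + 8·π^2·cos(3·x)/3 + (-3·π^2/2 - 7/16)·cos(4·x) + (256/625 + 24·π^2/25)·cos(5·x) - 3·π^4/5 - 4·π^2/3 + 3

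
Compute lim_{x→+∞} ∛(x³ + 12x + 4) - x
This is an ∞ − ∞ indeterminate form.
Multiply by (A² + AB + B²)/(A² + AB + B²) where A = ∛(x³+12x + 4), B = x to use A³ − B³ = (A−B)(A²+AB+B²); the x³ terms cancel, leaving (12x + 4)/(A²+AB+B²) with denominator ~ 3x², so the limit is 0.
Limit = 0.

Final answer: 0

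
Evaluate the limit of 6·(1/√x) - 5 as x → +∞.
Evaluate the dominant behaviour as x → +∞; each term tends to a finite value or vanishes.
Limit = -5.

Final answer: -5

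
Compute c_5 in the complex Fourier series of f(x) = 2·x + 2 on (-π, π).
Compute the real Fourier coefficients first: a_5 = 0, b_5 = 4/5.
Then c_5 = (a_5 − i·b_5)/2 = -2·i/5.

Final answer: -2·i/5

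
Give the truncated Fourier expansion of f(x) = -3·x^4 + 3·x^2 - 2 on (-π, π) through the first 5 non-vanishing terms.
(-156 + 24·π^2)·cos(x) + (12 - 6·π^2)·cos(2·x) + (-28/9 + 8·π^2/3)·cos(3·x) + (21/16 - 3·π^2/2)·cos(4·x) - 3·π^4/5 - 2 + π^2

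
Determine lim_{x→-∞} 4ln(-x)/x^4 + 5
The quotient is an ∞/∞ indeterminate form as x → -∞.
Compare growth rates of the dominant terms (exponentials ≫ polynomials ≫ logarithms), or apply L'Hôpital's rule; the quotient → 0.
Adding the constant: 0 + 5 = 5. Limit = 5.

Final answer: 5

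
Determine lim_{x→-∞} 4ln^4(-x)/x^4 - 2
The quotient is an ∞/∞ indeterminate form as x → -∞.
Compare growth rates of the dominant terms (exponentials ≫ polynomials ≫ logarithms), or apply L'Hôpital's rule; the quotient → 0.
Adding the constant: 0 - 2 = -2. Limit = -2.

Final answer: -2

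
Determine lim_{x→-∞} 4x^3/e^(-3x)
This is an ∞/∞ indeterminate form as x → -∞.
Compare growth rates of the dominant terms (exponentials ≫ polynomials ≫ logarithms), or apply L'Hôpital's rule; the quotient → 0.
Limit = 0.

Final answer: 0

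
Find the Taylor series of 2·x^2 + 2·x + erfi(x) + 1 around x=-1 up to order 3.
-erfi(1) + 1 + (-2·√(π) + 2·e)·(x + 1)/√(π) + (-2·e + 2·√(π))·(x + 1)^2/√(π) + 2·e·(x + 1)^3/√(π)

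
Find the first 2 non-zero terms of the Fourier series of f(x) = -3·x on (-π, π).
-6·sin(x) + 3·sin(2·x)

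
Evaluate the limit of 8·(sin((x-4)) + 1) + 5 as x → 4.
Direct substitution at x = 4 gives 13.

Final answer: 13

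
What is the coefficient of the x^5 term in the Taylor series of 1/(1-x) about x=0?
Expand to order 5: 1/(1-x) = x^5 + x^4 + x^3 + x^2 + x + 1 + O(x^6).
The coefficient of x^5 is 1.

Final answer: 1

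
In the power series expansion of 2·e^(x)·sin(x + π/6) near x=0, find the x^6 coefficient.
Expand to order 6: 2·e^(x)·sin(x + π/6) = -√(3)·x^6/90 + x^5·(-√(3)/30 - 1/30) - x^4/6 + x^3·(-1/3 + √(3)/3) + √(3)·x^2 + x·(1 + √(3)) + 1 + O(x^7).
The coefficient of x^6 is -√(3)/90.

Final answer: -√(3)/90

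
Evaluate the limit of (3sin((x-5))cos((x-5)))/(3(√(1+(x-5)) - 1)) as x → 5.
Both numerator and denominator → 0 as x → 5; this is a 0/0 indeterminate form.
Expand each to leading order near x = 5: numerator ~ 3·(x - 5), denominator ~ 3·(x - 5)/2.
The limit of the ratio is 2.

Final answer: 2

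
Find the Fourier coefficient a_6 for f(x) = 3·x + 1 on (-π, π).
a_6 = (1/π) ∫_{-π}^{π} f(x)·cos(6x) dx.
Evaluate the integral (use parity and integration by parts as needed): a_6 = 0.

Final answer: 0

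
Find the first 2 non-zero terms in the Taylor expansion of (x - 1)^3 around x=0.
3·x - 1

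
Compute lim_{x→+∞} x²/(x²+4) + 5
Evaluate the dominant behaviour as x → +∞; each term tends to a finite value or vanishes.
Limit = 6.

Final answer: 6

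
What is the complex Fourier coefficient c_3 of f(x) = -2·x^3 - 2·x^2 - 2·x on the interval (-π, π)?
Compute the real Fourier coefficients first: a_3 = 8/9, b_3 = -4·π^2/3 - 4/9.
Then c_3 = (a_3 − i·b_3)/2 = 4/9 + 2·i/9 + 2·i·π^2/3.

Final answer: 4/9 + 2·i/9 + 2·i·π^2/3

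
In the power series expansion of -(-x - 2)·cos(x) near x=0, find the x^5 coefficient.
Expand to order 5: -(-x - 2)·cos(x) = x^5/24 + x^4/12 - x^3/2 - x^2 + x + 2 + O(x^6).
The coefficient of x^5 is 1/24.

Final answer: 1/24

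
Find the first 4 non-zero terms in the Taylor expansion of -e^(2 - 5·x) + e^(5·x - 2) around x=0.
x^3·(125·e^(-2)/6 + 125·e^(2)/6) + x^2·(-25·e^(2)/2 + 25·e^(-2)/2) + x·(5·e^(-2) + 5·e^(2)) - e^(2) + e^(-2)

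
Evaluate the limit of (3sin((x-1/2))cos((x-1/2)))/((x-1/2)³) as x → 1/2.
Both numerator and denominator → 0 as x → 1/2; this is a 0/0 indeterminate form.
Expand each to leading order near x = 1/2: numerator ~ 3·(x - 1/2), denominator ~ (x - 1/2)^3.
The limit of the ratio is ∞.

Final answer: ∞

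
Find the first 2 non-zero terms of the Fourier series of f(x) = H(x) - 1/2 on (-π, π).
2·sin(x)/π + 2·sin(3·x)/(3·π)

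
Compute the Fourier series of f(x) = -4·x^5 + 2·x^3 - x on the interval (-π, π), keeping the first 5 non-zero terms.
(-986 - 8·π^4 + 164·π^2)·sin(x) + (-22·π^2 + 34 + 4·π^4)·sin(2·x) + (-8·π^4/3 - 446/81 + 196·π^2/27)·sin(3·x) + (-7·π^2/2 + 29/16 + 2·π^4)·sin(4·x) + (-8·π^4/5 - 562/625 + 52·π^2/25)·sin(5·x)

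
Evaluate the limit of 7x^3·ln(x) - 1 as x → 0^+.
The product is a 0·∞ indeterminate form at x → 0⁺.
Rewrite the product as 7·ln(x) / x^(-3) and apply L'Hôpital, or use the standard hierarchy x^(-3) ≫ |ln x| as x → 0⁺.
The indeterminate product → 0, so the limit = -1.

Final answer: -1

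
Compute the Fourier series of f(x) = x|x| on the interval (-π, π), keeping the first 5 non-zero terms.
(-8 + 2·π^2)·sin(x)/π - π·sin(2·x) + (-8 + 18·π^2)·sin(3·x)/(27·π) - π·sin(4·x)/2 + (-8 + 50·π^2)·sin(5·x)/(125·π)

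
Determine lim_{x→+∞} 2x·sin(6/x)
As x → +∞: let u = 6/x → 0⁺; then 2·x·sin(6/x) = 2·6·sin(u)/u → 2·6·1 = 12.
Limit = 12.

Final answer: 12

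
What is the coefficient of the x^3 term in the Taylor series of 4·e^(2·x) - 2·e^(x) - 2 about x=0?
Expand to order 3: 4·e^(2·x) - 2·e^(x) - 2 = 5·x^3 + 7·x^2 + 6·x + O(x^4).
The coefficient of x^3 is 5.

Final answer: 5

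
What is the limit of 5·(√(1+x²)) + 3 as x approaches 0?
Direct substitution at x = 0 gives 8.

Final answer: 8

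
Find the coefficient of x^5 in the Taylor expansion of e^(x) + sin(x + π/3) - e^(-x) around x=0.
Expand to order 5: e^(x) + sin(x + π/3) - e^(-x) = x^5/48 + √(3)·x^4/48 + x^3/4 - √(3)·x^2/4 + 5·x/2 + √(3)/2 + O(x^6).
The coefficient of x^5 is 1/48.

Final answer: 1/48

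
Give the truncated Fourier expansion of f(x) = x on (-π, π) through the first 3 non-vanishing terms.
2·sin(x) - sin(2·x) + 2·sin(3·x)/3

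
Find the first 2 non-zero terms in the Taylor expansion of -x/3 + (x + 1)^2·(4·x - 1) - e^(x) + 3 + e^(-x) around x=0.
2 - x/3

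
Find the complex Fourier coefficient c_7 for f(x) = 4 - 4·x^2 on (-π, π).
Compute the real Fourier coefficients first: a_7 = 16/49, b_7 = 0.
Then c_7 = (a_7 − i·b_7)/2 = 8/49.

Final answer: 8/49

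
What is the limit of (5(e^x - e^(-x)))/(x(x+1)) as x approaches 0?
Both numerator and denominator → 0 as x → 0; this is a 0/0 indeterminate form.
Expand each to leading order near x = 0: numerator ~ 10·x, denominator ~ x.
The limit of the ratio is 10.

Final answer: 10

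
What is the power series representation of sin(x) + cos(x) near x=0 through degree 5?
x^5/120 + x^4/24 - x^3/6 - x^2/2 + x + 1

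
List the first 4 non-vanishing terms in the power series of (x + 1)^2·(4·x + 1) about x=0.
4·x^3 + 9·x^2 + 6·x + 1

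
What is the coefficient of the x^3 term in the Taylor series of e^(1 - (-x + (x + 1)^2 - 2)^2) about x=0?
Expand to order 3: e^(1 - (-x + (x + 1)^2 - 2)^2) = 4·x^3/3 + 3·x^2 + 2·x + 1 + O(x^4).
The coefficient of x^3 is 4/3.

Final answer: 4/3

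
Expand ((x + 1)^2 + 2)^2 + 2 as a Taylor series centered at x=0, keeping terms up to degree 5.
x^4 + 4·x^3 + 10·x^2 + 12·x + 11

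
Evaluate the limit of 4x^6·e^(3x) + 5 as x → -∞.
The product is a 0·∞ indeterminate form at x → -∞.
Rewrite the product as 4x^6 / e^(-3x) (an ∞/∞ form) and apply L'Hôpital, or use the standard hierarchy e^(3|x|) ≫ |x^6| as x → -∞.
The indeterminate product → 0, so the limit = 5.

Final answer: 5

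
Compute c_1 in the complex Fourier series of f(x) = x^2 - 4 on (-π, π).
Compute the real Fourier coefficients first: a_1 = -4, b_1 = 0.
Then c_1 = (a_1 − i·b_1)/2 = -2.

Final answer: -2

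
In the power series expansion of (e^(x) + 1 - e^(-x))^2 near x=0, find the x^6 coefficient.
Expand to order 6: (e^(x) + 1 - e^(-x))^2 = 8·x^6/45 + x^5/30 + 4·x^4/3 + 2·x^3/3 + 4·x^2 + 4·x + 1 + O(x^7).
The coefficient of x^6 is 8/45.

Final answer: 8/45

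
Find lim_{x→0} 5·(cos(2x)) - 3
Direct substitution at x = 0 gives 2.

Final answer: 2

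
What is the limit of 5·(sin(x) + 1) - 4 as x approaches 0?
Direct substitution at x = 0 gives 1.

Final answer: 1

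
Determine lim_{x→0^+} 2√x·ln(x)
This is a 0·∞ indeterminate form at x → 0⁺.
Rewrite the product as 2·ln(x) / x^(-1/2) and apply L'Hôpital, or use the standard hierarchy x^(-1/2) ≫ |ln x| as x → 0⁺.
The indeterminate product → 0, so the limit = 0.

Final answer: 0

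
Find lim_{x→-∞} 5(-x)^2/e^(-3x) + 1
The quotient is an ∞/∞ indeterminate form as x → -∞.
Compare growth rates of the dominant terms (exponentials ≫ polynomials ≫ logarithms), or apply L'Hôpital's rule; the quotient → 0.
Adding the constant: 0 + 1 = 1. Limit = 1.

Final answer: 1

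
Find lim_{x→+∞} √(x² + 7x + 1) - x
This is an ∞ − ∞ indeterminate form.
Multiply and divide by the conjugate √(x²+7x + 1) + x; the x² terms cancel, leaving (7x + 1)/(√(x²+7x + 1)+x) → 7/2.
Limit = 7/2.

Final answer: 7/2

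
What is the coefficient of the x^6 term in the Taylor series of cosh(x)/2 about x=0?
Expand to order 6: cosh(x)/2 = x^6/1440 + x^4/48 + x^2/4 + 1/2 + O(x^7).
The coefficient of x^6 is 1/1440.

Final answer: 1/1440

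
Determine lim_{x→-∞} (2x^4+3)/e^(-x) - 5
The quotient is an ∞/∞ indeterminate form as x → -∞.
Compare growth rates of the dominant terms (exponentials ≫ polynomials ≫ logarithms), or apply L'Hôpital's rule; the quotient → 0.
Adding the constant: 0 - 5 = -5. Limit = -5.

Final answer: -5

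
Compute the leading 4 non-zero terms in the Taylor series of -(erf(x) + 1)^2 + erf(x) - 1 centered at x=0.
2·x^3/(3·√(π)) - 4·x^2/π - 2·x/√(π) - 2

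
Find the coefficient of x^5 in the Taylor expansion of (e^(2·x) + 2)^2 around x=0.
Expand to order 5: (e^(2·x) + 2)^2 = 48·x^5/5 + 40·x^4/3 + 16·x^3 + 16·x^2 + 12·x + 9 + O(x^6).
The coefficient of x^5 is 48/5.

Final answer: 48/5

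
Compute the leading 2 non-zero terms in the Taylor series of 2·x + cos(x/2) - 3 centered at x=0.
2·x - 2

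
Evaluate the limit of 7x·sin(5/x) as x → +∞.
As x → +∞: let u = 5/x → 0⁺; then 7·x·sin(5/x) = 7·5·sin(u)/u → 7·5·1 = 35.
Limit = 35.

Final answer: 35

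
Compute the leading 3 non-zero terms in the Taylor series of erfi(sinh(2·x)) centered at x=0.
88·x^5/(5·√(π)) + 8·x^3/√(π) + 4·x/√(π)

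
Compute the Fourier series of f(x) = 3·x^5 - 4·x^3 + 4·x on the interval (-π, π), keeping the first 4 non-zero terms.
(-128·π^2 + 6·π^4 + 776)·sin(x) + (-3·π^4 - 65/2 + 19·π^2)·sin(2·x) + (-64·π^2/9 + 200/27 + 2·π^4)·sin(3·x) + (-3·π^4/2 - 221/64 + 31·π^2/8)·sin(4·x)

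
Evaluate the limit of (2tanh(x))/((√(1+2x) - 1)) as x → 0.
Both numerator and denominator → 0 as x → 0; this is a 0/0 indeterminate form.
Expand each to leading order near x = 0: numerator ~ 2·x, denominator ~ x.
The limit of the ratio is 2.

Final answer: 2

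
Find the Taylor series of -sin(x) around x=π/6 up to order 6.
-1/2 - √(3)·(x - π/6)/2 + (x - π/6)^2/4 + √(3)·(x - π/6)^3/12 - (x - π/6)^4/48 - √(3)·(x - π/6)^5/240 + (x - π/6)^6/1440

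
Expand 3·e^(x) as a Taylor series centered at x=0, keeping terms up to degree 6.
x^6/240 + x^5/40 + x^4/8 + x^3/2 + 3·x^2/2 + 3·x + 3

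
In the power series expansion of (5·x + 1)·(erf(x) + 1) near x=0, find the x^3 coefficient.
Expand to order 3: (5·x + 1)·(erf(x) + 1) = -2·x^3/(3·√(π)) + 10·x^2/√(π) + x·(2/√(π) + 5) + 1 + O(x^4).
The coefficient of x^3 is -2/(3·√(π)).

Final answer: -2/(3·√(π))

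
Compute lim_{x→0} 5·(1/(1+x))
Direct substitution at x = 0 gives 5.

Final answer: 5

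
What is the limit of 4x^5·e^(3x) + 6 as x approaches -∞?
The product is a 0·∞ indeterminate form at x → -∞.
Rewrite the product as 4x^5 / e^(-3x) (an ∞/∞ form) and apply L'Hôpital, or use the standard hierarchy e^(3|x|) ≫ |x^5| as x → -∞.
The indeterminate product → 0, so the limit = 6.

Final answer: 6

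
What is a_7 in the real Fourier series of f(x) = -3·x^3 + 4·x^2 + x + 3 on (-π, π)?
a_7 = (1/π) ∫_{-π}^{π} f(x)·cos(7x) dx.
Evaluate the integral (use parity and integration by parts as needed): a_7 = -16/49.

Final answer: -16/49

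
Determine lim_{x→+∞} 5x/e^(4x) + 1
The quotient is an ∞/∞ indeterminate form as x → +∞.
The exponential denominator e^(4x) dominates the polynomial numerator (e^x ≫ x as x → ∞), so the quotient → 0.
Adding the constant: 0 + 1 = 1. Limit = 1.

Final answer: 1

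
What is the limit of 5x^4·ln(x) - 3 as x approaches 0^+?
The product is a 0·∞ indeterminate form at x → 0⁺.
Rewrite the product as 5·ln(x) / x^(-4) and apply L'Hôpital, or use the standard hierarchy x^(-4) ≫ |ln x| as x → 0⁺.
The indeterminate product → 0, so the limit = -3.

Final answer: -3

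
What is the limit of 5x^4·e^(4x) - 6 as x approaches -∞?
The product is a 0·∞ indeterminate form at x → -∞.
Rewrite the product as 5x^4 / e^(-4x) (an ∞/∞ form) and apply L'Hôpital, or use the standard hierarchy e^(4|x|) ≫ |x^4| as x → -∞.
The indeterminate product → 0, so the limit = -6.

Final answer: -6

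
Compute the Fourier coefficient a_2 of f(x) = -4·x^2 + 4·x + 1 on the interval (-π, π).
a_2 = (1/π) ∫_{-π}^{π} f(x)·cos(2x) dx.
Evaluate the integral (use parity and integration by parts as needed): a_2 = -4.

Final answer: -4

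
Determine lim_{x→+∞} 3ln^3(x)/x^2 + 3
The quotient is an ∞/∞ indeterminate form as x → +∞.
The polynomial denominator x^2 dominates the logarithmic numerator (any positive power of x ≫ ln^3(x) as x → ∞), so the quotient → 0.
Adding the constant: 0 + 3 = 3. Limit = 3.

Final answer: 3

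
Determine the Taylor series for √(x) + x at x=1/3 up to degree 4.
1/3 + √(3)/3 + (√(3)/2 + 1)·(x - 1/3) - 3·√(3)·(x - 1/3)^2/8 + 9·√(3)·(x - 1/3)^3/16 - 135·√(3)·(x - 1/3)^4/128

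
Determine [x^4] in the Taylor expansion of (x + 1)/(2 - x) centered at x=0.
Expand to order 4: (x + 1)/(2 - x) = 3·x^4/32 + 3·x^3/16 + 3·x^2/8 + 3·x/4 + 1/2 + O(x^5).
The coefficient of x^4 is 3/32.

Final answer: 3/32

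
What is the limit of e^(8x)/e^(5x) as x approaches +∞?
This is an ∞/∞ indeterminate form as x → +∞.
Rewrite e^(8x)/e^(5x) = e^((8−5)x) = e^(3x); the exponent coefficient is 3 > 0 so e^(3x) → ∞.
Limit = ∞.

Final answer: ∞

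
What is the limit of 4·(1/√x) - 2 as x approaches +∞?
Evaluate the dominant behaviour as x → +∞; each term tends to a finite value or vanishes.
Limit = -2.

Final answer: -2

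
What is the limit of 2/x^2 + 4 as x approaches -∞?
Evaluate the dominant behaviour as x → -∞; each term tends to a finite value or vanishes.
Limit = 4.

Final answer: 4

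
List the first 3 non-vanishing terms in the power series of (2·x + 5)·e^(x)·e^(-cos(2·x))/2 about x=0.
29·x^2·e^(-1)/4 + 7·x·e^(-1)/2 + 5·e^(-1)/2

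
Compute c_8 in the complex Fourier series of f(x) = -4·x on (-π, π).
Compute the real Fourier coefficients first: a_8 = 0, b_8 = 1.
Then c_8 = (a_8 − i·b_8)/2 = -i/2.

Final answer: -i/2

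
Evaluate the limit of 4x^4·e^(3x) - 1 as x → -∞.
The product is a 0·∞ indeterminate form at x → -∞.
Rewrite the product as 4x^4 / e^(-3x) (an ∞/∞ form) and apply L'Hôpital, or use the standard hierarchy e^(3|x|) ≫ |x^4| as x → -∞.
The indeterminate product → 0, so the limit = -1.

Final answer: -1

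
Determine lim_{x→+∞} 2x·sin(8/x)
As x → +∞: let u = 8/x → 0⁺; then 2·x·sin(8/x) = 2·8·sin(u)/u → 2·8·1 = 16.
Limit = 16.

Final answer: 16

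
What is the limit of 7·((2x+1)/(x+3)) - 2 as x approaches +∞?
Evaluate the dominant behaviour as x → +∞; each term tends to a finite value or vanishes.
Limit = 12.

Final answer: 12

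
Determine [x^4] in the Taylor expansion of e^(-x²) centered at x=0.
Expand to order 4: e^(-x²) = x^4/2 - x^2 + 1 + O(x^5).
The coefficient of x^4 is 1/2.

Final answer: 1/2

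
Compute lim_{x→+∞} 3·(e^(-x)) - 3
Evaluate the dominant behaviour as x → +∞; each term tends to a finite value or vanishes.
Limit = -3.

Final answer: -3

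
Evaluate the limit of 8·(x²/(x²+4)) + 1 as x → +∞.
Evaluate the dominant behaviour as x → +∞; each term tends to a finite value or vanishes.
Limit = 9.

Final answer: 9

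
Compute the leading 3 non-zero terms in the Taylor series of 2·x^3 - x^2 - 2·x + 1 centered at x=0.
-x^2 - 2·x + 1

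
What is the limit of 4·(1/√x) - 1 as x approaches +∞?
Evaluate the dominant behaviour as x → +∞; each term tends to a finite value or vanishes.
Limit = -1.

Final answer: -1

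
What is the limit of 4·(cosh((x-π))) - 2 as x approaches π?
Direct substitution at x = π gives 2.

Final answer: 2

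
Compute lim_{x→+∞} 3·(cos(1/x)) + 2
Evaluate the dominant behaviour as x → +∞; each term tends to a finite value or vanishes.
Limit = 5.

Final answer: 5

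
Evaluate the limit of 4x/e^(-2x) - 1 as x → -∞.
The quotient is an ∞/∞ indeterminate form as x → -∞.
Compare growth rates of the dominant terms (exponentials ≫ polynomials ≫ logarithms), or apply L'Hôpital's rule; the quotient → 0.
Adding the constant: 0 - 1 = -1. Limit = -1.

Final answer: -1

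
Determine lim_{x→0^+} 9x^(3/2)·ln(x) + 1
The product is a 0·∞ indeterminate form at x → 0⁺.
Rewrite the product as 9·ln(x) / x^(-3/2) and apply L'Hôpital, or use the standard hierarchy x^(-3/2) ≫ |ln x| as x → 0⁺.
The indeterminate product → 0, so the limit = 1.

Final answer: 1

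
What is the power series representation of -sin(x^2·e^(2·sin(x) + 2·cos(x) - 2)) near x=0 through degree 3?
-2·x^3 - x^2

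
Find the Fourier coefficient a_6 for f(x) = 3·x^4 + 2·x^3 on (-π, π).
a_6 = (1/π) ∫_{-π}^{π} f(x)·cos(6x) dx.
Evaluate the integral (use parity and integration by parts as needed): a_6 = -1/9 + 2·π^2/3.

Final answer: -1/9 + 2·π^2/3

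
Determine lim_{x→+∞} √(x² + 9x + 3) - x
This is an ∞ − ∞ indeterminate form.
Multiply and divide by the conjugate √(x²+9x + 3) + x; the x² terms cancel, leaving (9x + 3)/(√(x²+9x + 3)+x) → 9/2.
Limit = 9/2.

Final answer: 9/2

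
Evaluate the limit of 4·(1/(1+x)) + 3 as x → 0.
Direct substitution at x = 0 gives 7.

Final answer: 7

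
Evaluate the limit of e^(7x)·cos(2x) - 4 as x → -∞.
Evaluate the dominant behaviour as x → -∞; each term tends to a finite value or vanishes.
Limit = -4.

Final answer: -4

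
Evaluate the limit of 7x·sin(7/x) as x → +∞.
As x → +∞: let u = 7/x → 0⁺; then 7·x·sin(7/x) = 7·7·sin(u)/u → 7·7·1 = 49.
Limit = 49.

Final answer: 49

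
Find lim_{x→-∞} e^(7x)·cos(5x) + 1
Evaluate the dominant behaviour as x → -∞; each term tends to a finite value or vanishes.
Limit = 1.

Final answer: 1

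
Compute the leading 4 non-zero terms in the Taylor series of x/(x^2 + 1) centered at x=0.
-x^7 + x^5 - x^3 + x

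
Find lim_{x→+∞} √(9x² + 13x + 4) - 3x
As x → +∞: multiply by the conjugate to get (13x+4)/(√(9x²+13x+4)+3x); the denominator ~ 6x, so the limit is 13/6.
Limit = 13/6.

Final answer: 13/6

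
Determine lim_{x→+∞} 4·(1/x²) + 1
Evaluate the dominant behaviour as x → +∞; each term tends to a finite value or vanishes.
Limit = 1.

Final answer: 1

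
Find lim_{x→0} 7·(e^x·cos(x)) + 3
Direct substitution at x = 0 gives 10.

Final answer: 10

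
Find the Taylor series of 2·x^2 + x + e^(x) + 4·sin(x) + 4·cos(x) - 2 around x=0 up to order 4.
5·x^4/24 - x^3/2 + x^2/2 + 6·x + 3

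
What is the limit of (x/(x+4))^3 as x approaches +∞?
As x → +∞: x/(x+4) = 1/(1 + 4/x) → 1, and the 3rd power of a limit-1 base also → 1.
Limit = 1.

Final answer: 1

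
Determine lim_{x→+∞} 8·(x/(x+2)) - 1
Evaluate the dominant behaviour as x → +∞; each term tends to a finite value or vanishes.
Limit = 7.

Final answer: 7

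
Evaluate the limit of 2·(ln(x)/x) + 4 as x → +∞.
Evaluate the dominant behaviour as x → +∞; each term tends to a finite value or vanishes.
Limit = 4.

Final answer: 4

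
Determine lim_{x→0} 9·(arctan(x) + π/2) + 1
Direct substitution at x = 0 gives 1 + 9·π/2.

Final answer: 1 + 9·π/2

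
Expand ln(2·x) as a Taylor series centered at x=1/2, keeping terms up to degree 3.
2·(x - 1/2) - 2·(x - 1/2)^2 + 8·(x - 1/2)^3/3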